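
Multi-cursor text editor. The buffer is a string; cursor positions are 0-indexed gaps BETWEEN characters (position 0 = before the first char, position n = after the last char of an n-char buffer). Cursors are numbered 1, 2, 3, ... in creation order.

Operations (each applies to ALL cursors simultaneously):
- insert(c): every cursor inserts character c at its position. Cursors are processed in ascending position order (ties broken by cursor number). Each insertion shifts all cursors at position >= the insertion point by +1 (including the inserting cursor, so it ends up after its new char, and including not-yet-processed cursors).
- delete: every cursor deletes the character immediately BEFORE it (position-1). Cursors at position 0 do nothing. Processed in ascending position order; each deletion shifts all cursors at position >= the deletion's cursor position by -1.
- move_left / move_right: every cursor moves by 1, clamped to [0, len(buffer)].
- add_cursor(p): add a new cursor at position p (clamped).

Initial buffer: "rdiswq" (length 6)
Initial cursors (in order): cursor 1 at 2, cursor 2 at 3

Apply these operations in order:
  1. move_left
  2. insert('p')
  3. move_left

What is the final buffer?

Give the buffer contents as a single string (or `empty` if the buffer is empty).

Answer: rpdpiswq

Derivation:
After op 1 (move_left): buffer="rdiswq" (len 6), cursors c1@1 c2@2, authorship ......
After op 2 (insert('p')): buffer="rpdpiswq" (len 8), cursors c1@2 c2@4, authorship .1.2....
After op 3 (move_left): buffer="rpdpiswq" (len 8), cursors c1@1 c2@3, authorship .1.2....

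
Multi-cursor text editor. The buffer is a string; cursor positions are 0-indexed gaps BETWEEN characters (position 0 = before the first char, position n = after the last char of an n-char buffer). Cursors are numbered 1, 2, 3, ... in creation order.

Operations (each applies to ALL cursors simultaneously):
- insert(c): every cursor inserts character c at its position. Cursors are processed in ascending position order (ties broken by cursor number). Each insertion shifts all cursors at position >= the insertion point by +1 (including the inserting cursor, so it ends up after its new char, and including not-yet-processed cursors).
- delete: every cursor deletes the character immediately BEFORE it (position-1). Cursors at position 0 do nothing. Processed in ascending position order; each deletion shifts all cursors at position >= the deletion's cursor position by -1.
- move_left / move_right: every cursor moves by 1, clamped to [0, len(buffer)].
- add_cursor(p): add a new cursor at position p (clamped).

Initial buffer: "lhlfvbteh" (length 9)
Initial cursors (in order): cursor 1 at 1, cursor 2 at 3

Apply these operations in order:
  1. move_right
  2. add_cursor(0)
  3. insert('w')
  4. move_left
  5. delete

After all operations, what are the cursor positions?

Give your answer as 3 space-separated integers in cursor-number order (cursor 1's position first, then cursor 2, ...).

After op 1 (move_right): buffer="lhlfvbteh" (len 9), cursors c1@2 c2@4, authorship .........
After op 2 (add_cursor(0)): buffer="lhlfvbteh" (len 9), cursors c3@0 c1@2 c2@4, authorship .........
After op 3 (insert('w')): buffer="wlhwlfwvbteh" (len 12), cursors c3@1 c1@4 c2@7, authorship 3..1..2.....
After op 4 (move_left): buffer="wlhwlfwvbteh" (len 12), cursors c3@0 c1@3 c2@6, authorship 3..1..2.....
After op 5 (delete): buffer="wlwlwvbteh" (len 10), cursors c3@0 c1@2 c2@4, authorship 3.1.2.....

Answer: 2 4 0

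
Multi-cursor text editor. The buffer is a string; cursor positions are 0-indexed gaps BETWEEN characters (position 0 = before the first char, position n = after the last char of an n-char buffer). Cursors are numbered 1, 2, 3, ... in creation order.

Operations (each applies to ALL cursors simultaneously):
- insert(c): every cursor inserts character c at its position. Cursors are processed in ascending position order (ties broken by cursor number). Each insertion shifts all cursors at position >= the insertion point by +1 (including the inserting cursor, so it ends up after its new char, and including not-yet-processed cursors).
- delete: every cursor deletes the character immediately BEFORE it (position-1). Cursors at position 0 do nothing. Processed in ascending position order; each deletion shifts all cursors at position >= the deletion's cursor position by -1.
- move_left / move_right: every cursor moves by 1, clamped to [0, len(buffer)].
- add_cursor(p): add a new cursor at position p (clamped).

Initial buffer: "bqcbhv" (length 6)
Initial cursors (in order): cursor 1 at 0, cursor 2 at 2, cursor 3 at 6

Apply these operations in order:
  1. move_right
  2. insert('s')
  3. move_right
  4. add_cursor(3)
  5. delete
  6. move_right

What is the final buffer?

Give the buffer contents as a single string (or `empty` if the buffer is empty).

Answer: bcshv

Derivation:
After op 1 (move_right): buffer="bqcbhv" (len 6), cursors c1@1 c2@3 c3@6, authorship ......
After op 2 (insert('s')): buffer="bsqcsbhvs" (len 9), cursors c1@2 c2@5 c3@9, authorship .1..2...3
After op 3 (move_right): buffer="bsqcsbhvs" (len 9), cursors c1@3 c2@6 c3@9, authorship .1..2...3
After op 4 (add_cursor(3)): buffer="bsqcsbhvs" (len 9), cursors c1@3 c4@3 c2@6 c3@9, authorship .1..2...3
After op 5 (delete): buffer="bcshv" (len 5), cursors c1@1 c4@1 c2@3 c3@5, authorship ..2..
After op 6 (move_right): buffer="bcshv" (len 5), cursors c1@2 c4@2 c2@4 c3@5, authorship ..2..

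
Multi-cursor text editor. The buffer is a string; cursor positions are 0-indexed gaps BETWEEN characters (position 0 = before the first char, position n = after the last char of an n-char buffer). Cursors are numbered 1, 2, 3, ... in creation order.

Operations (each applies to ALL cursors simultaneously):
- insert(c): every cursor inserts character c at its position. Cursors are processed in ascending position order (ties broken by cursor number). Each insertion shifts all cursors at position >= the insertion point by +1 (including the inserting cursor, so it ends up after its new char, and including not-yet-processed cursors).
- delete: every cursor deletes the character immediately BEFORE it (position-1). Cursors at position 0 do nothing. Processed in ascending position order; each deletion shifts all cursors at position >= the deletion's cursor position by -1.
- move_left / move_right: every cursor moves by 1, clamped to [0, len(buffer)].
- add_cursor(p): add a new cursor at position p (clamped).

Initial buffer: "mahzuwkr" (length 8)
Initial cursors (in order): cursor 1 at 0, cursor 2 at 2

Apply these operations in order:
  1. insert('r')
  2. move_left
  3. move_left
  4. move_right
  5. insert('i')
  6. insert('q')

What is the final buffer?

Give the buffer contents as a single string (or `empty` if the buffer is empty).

Answer: riqmaiqrhzuwkr

Derivation:
After op 1 (insert('r')): buffer="rmarhzuwkr" (len 10), cursors c1@1 c2@4, authorship 1..2......
After op 2 (move_left): buffer="rmarhzuwkr" (len 10), cursors c1@0 c2@3, authorship 1..2......
After op 3 (move_left): buffer="rmarhzuwkr" (len 10), cursors c1@0 c2@2, authorship 1..2......
After op 4 (move_right): buffer="rmarhzuwkr" (len 10), cursors c1@1 c2@3, authorship 1..2......
After op 5 (insert('i')): buffer="rimairhzuwkr" (len 12), cursors c1@2 c2@5, authorship 11..22......
After op 6 (insert('q')): buffer="riqmaiqrhzuwkr" (len 14), cursors c1@3 c2@7, authorship 111..222......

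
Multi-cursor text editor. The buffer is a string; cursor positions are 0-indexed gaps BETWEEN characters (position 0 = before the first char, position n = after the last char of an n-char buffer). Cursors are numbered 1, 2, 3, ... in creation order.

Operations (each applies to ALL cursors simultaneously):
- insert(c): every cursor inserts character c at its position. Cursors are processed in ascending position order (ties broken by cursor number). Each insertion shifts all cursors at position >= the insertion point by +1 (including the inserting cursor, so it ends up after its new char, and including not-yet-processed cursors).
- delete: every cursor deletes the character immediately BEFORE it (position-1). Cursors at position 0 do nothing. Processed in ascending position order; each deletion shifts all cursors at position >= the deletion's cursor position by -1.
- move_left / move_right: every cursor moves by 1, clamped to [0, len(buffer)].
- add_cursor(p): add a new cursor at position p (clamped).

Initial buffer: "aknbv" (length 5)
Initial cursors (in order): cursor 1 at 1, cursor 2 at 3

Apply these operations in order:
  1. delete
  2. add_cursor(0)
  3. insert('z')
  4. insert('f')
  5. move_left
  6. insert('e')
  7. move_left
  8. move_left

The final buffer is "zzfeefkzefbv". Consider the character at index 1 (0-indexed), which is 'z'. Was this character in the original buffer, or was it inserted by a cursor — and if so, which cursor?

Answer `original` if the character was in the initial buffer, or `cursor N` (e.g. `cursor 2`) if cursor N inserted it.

After op 1 (delete): buffer="kbv" (len 3), cursors c1@0 c2@1, authorship ...
After op 2 (add_cursor(0)): buffer="kbv" (len 3), cursors c1@0 c3@0 c2@1, authorship ...
After op 3 (insert('z')): buffer="zzkzbv" (len 6), cursors c1@2 c3@2 c2@4, authorship 13.2..
After op 4 (insert('f')): buffer="zzffkzfbv" (len 9), cursors c1@4 c3@4 c2@7, authorship 1313.22..
After op 5 (move_left): buffer="zzffkzfbv" (len 9), cursors c1@3 c3@3 c2@6, authorship 1313.22..
After op 6 (insert('e')): buffer="zzfeefkzefbv" (len 12), cursors c1@5 c3@5 c2@9, authorship 131133.222..
After op 7 (move_left): buffer="zzfeefkzefbv" (len 12), cursors c1@4 c3@4 c2@8, authorship 131133.222..
After op 8 (move_left): buffer="zzfeefkzefbv" (len 12), cursors c1@3 c3@3 c2@7, authorship 131133.222..
Authorship (.=original, N=cursor N): 1 3 1 1 3 3 . 2 2 2 . .
Index 1: author = 3

Answer: cursor 3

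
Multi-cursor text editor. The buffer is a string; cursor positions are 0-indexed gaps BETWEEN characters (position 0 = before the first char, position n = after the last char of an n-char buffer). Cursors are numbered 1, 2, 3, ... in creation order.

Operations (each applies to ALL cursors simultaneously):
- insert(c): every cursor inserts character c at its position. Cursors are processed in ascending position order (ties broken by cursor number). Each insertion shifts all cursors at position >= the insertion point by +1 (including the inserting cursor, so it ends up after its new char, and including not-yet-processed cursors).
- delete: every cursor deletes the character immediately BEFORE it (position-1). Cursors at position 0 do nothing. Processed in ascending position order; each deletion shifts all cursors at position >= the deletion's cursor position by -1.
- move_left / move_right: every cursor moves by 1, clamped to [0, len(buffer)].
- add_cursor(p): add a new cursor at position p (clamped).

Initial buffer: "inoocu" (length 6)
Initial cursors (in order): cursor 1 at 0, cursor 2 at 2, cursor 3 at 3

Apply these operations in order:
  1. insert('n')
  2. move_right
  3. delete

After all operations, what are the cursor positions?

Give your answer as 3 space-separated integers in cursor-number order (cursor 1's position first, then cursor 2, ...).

Answer: 1 3 4

Derivation:
After op 1 (insert('n')): buffer="ninnonocu" (len 9), cursors c1@1 c2@4 c3@6, authorship 1..2.3...
After op 2 (move_right): buffer="ninnonocu" (len 9), cursors c1@2 c2@5 c3@7, authorship 1..2.3...
After op 3 (delete): buffer="nnnncu" (len 6), cursors c1@1 c2@3 c3@4, authorship 1.23..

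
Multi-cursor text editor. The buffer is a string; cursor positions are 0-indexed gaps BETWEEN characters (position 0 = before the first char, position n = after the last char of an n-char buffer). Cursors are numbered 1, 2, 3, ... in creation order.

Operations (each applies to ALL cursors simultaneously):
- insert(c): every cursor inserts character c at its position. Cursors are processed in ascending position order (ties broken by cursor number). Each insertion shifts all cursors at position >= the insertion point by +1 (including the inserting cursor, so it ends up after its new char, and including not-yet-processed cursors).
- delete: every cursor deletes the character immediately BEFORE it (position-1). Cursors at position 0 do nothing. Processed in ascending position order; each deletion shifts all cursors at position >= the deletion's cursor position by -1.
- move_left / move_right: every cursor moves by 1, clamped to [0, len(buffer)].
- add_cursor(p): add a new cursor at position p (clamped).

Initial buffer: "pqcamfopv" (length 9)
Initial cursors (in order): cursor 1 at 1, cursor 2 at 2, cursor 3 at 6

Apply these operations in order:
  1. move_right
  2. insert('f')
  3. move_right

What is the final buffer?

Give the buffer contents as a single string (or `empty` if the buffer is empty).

After op 1 (move_right): buffer="pqcamfopv" (len 9), cursors c1@2 c2@3 c3@7, authorship .........
After op 2 (insert('f')): buffer="pqfcfamfofpv" (len 12), cursors c1@3 c2@5 c3@10, authorship ..1.2....3..
After op 3 (move_right): buffer="pqfcfamfofpv" (len 12), cursors c1@4 c2@6 c3@11, authorship ..1.2....3..

Answer: pqfcfamfofpv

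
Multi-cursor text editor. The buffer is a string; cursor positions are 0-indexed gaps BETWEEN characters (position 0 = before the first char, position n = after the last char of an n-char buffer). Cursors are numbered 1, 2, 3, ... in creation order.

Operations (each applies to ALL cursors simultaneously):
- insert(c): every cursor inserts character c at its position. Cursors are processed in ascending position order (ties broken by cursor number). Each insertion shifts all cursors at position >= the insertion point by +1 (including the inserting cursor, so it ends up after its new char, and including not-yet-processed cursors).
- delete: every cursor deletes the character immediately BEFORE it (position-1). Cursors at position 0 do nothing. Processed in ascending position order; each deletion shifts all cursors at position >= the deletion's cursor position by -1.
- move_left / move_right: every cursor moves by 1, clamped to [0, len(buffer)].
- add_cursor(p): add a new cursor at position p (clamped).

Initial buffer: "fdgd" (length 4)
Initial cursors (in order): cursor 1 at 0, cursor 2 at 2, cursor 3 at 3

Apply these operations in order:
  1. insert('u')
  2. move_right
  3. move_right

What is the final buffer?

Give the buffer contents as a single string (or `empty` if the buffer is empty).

Answer: ufdugud

Derivation:
After op 1 (insert('u')): buffer="ufdugud" (len 7), cursors c1@1 c2@4 c3@6, authorship 1..2.3.
After op 2 (move_right): buffer="ufdugud" (len 7), cursors c1@2 c2@5 c3@7, authorship 1..2.3.
After op 3 (move_right): buffer="ufdugud" (len 7), cursors c1@3 c2@6 c3@7, authorship 1..2.3.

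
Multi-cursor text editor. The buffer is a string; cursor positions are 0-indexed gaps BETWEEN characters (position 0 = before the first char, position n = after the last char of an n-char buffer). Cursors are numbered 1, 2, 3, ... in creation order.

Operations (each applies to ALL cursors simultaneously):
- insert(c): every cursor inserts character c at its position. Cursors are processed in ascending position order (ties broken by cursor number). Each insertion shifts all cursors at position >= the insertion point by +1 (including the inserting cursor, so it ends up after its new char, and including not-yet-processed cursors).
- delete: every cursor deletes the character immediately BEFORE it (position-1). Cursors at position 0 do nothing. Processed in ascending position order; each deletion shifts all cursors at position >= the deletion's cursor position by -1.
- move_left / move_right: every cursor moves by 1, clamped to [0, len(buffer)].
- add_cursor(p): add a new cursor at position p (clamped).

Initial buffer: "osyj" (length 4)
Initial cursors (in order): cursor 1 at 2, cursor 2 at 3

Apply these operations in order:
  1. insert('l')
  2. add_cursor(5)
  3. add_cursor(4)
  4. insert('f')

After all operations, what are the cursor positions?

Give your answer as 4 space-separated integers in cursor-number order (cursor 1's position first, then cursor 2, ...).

After op 1 (insert('l')): buffer="oslylj" (len 6), cursors c1@3 c2@5, authorship ..1.2.
After op 2 (add_cursor(5)): buffer="oslylj" (len 6), cursors c1@3 c2@5 c3@5, authorship ..1.2.
After op 3 (add_cursor(4)): buffer="oslylj" (len 6), cursors c1@3 c4@4 c2@5 c3@5, authorship ..1.2.
After op 4 (insert('f')): buffer="oslfyflffj" (len 10), cursors c1@4 c4@6 c2@9 c3@9, authorship ..11.4223.

Answer: 4 9 9 6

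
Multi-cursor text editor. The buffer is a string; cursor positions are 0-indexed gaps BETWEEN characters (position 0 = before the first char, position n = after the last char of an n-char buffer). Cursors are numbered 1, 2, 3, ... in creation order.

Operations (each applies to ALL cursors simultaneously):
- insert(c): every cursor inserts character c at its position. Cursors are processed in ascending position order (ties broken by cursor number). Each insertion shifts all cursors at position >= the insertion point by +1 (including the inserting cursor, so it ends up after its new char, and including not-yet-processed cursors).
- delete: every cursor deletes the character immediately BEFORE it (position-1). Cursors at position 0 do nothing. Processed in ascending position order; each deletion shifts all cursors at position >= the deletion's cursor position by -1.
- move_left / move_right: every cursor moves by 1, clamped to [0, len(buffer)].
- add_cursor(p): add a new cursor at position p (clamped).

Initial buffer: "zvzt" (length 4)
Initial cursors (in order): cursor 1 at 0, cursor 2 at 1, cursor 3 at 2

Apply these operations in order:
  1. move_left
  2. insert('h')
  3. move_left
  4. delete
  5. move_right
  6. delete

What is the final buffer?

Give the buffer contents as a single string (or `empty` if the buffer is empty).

After op 1 (move_left): buffer="zvzt" (len 4), cursors c1@0 c2@0 c3@1, authorship ....
After op 2 (insert('h')): buffer="hhzhvzt" (len 7), cursors c1@2 c2@2 c3@4, authorship 12.3...
After op 3 (move_left): buffer="hhzhvzt" (len 7), cursors c1@1 c2@1 c3@3, authorship 12.3...
After op 4 (delete): buffer="hhvzt" (len 5), cursors c1@0 c2@0 c3@1, authorship 23...
After op 5 (move_right): buffer="hhvzt" (len 5), cursors c1@1 c2@1 c3@2, authorship 23...
After op 6 (delete): buffer="vzt" (len 3), cursors c1@0 c2@0 c3@0, authorship ...

Answer: vzt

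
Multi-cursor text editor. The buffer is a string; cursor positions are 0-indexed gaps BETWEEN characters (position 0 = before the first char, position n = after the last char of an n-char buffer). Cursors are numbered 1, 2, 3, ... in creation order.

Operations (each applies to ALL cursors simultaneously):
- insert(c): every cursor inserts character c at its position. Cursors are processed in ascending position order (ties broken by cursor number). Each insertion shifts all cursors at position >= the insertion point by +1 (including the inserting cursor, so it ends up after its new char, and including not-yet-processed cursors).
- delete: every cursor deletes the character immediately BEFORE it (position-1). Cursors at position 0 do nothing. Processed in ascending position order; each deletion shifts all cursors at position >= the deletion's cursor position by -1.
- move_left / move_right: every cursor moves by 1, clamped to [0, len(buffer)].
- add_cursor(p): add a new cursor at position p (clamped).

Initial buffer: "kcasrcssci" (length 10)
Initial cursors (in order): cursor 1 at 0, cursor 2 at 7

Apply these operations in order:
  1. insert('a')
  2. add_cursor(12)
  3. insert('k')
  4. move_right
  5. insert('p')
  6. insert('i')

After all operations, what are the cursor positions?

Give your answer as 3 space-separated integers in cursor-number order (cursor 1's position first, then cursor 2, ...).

Answer: 5 16 21

Derivation:
After op 1 (insert('a')): buffer="akcasrcsasci" (len 12), cursors c1@1 c2@9, authorship 1.......2...
After op 2 (add_cursor(12)): buffer="akcasrcsasci" (len 12), cursors c1@1 c2@9 c3@12, authorship 1.......2...
After op 3 (insert('k')): buffer="akkcasrcsakscik" (len 15), cursors c1@2 c2@11 c3@15, authorship 11.......22...3
After op 4 (move_right): buffer="akkcasrcsakscik" (len 15), cursors c1@3 c2@12 c3@15, authorship 11.......22...3
After op 5 (insert('p')): buffer="akkpcasrcsakspcikp" (len 18), cursors c1@4 c2@14 c3@18, authorship 11.1......22.2..33
After op 6 (insert('i')): buffer="akkpicasrcsakspicikpi" (len 21), cursors c1@5 c2@16 c3@21, authorship 11.11......22.22..333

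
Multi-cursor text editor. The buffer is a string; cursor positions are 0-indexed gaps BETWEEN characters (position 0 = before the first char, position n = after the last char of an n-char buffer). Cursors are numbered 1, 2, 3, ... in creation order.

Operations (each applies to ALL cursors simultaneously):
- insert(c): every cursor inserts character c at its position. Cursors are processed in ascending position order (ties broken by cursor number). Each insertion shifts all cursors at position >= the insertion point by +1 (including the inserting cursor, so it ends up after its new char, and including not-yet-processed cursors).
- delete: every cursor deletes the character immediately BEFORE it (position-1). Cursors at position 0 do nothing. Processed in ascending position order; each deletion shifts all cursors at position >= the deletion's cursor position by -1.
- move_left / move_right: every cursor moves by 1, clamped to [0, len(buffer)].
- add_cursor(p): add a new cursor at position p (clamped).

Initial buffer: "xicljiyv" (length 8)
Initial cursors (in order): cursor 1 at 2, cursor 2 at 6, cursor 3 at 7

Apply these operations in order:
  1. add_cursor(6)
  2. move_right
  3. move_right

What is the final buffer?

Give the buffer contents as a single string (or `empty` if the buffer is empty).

Answer: xicljiyv

Derivation:
After op 1 (add_cursor(6)): buffer="xicljiyv" (len 8), cursors c1@2 c2@6 c4@6 c3@7, authorship ........
After op 2 (move_right): buffer="xicljiyv" (len 8), cursors c1@3 c2@7 c4@7 c3@8, authorship ........
After op 3 (move_right): buffer="xicljiyv" (len 8), cursors c1@4 c2@8 c3@8 c4@8, authorship ........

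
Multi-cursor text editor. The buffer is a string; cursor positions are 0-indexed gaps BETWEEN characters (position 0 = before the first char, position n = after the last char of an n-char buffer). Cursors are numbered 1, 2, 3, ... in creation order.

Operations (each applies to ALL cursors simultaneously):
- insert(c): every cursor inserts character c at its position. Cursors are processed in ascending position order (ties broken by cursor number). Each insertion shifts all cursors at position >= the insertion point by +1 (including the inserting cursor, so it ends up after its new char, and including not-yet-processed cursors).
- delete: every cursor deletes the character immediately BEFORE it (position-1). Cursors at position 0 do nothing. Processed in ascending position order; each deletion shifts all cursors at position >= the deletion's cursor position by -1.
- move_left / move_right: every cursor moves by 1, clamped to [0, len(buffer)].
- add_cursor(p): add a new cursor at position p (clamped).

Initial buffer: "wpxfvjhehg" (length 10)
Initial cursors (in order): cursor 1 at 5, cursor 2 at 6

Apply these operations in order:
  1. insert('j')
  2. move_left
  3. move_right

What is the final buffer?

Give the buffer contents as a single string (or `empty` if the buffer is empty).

After op 1 (insert('j')): buffer="wpxfvjjjhehg" (len 12), cursors c1@6 c2@8, authorship .....1.2....
After op 2 (move_left): buffer="wpxfvjjjhehg" (len 12), cursors c1@5 c2@7, authorship .....1.2....
After op 3 (move_right): buffer="wpxfvjjjhehg" (len 12), cursors c1@6 c2@8, authorship .....1.2....

Answer: wpxfvjjjhehg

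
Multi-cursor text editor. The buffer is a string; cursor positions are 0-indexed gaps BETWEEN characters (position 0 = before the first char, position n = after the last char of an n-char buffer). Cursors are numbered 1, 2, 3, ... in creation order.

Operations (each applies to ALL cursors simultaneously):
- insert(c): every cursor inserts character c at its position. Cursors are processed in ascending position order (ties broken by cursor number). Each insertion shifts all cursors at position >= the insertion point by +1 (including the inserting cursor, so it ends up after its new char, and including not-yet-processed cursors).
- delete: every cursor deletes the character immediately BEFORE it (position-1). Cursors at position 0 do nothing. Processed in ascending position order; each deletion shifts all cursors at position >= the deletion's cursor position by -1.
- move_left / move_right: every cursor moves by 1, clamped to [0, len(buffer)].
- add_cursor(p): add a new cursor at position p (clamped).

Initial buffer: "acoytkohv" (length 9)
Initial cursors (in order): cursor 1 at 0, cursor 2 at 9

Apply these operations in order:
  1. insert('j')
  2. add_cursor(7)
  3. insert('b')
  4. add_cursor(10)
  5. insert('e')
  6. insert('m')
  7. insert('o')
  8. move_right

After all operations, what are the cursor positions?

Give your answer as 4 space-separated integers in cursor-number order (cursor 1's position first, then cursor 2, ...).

After op 1 (insert('j')): buffer="jacoytkohvj" (len 11), cursors c1@1 c2@11, authorship 1.........2
After op 2 (add_cursor(7)): buffer="jacoytkohvj" (len 11), cursors c1@1 c3@7 c2@11, authorship 1.........2
After op 3 (insert('b')): buffer="jbacoytkbohvjb" (len 14), cursors c1@2 c3@9 c2@14, authorship 11......3...22
After op 4 (add_cursor(10)): buffer="jbacoytkbohvjb" (len 14), cursors c1@2 c3@9 c4@10 c2@14, authorship 11......3...22
After op 5 (insert('e')): buffer="jbeacoytkbeoehvjbe" (len 18), cursors c1@3 c3@11 c4@13 c2@18, authorship 111......33.4..222
After op 6 (insert('m')): buffer="jbemacoytkbemoemhvjbem" (len 22), cursors c1@4 c3@13 c4@16 c2@22, authorship 1111......333.44..2222
After op 7 (insert('o')): buffer="jbemoacoytkbemooemohvjbemo" (len 26), cursors c1@5 c3@15 c4@19 c2@26, authorship 11111......3333.444..22222
After op 8 (move_right): buffer="jbemoacoytkbemooemohvjbemo" (len 26), cursors c1@6 c3@16 c4@20 c2@26, authorship 11111......3333.444..22222

Answer: 6 26 16 20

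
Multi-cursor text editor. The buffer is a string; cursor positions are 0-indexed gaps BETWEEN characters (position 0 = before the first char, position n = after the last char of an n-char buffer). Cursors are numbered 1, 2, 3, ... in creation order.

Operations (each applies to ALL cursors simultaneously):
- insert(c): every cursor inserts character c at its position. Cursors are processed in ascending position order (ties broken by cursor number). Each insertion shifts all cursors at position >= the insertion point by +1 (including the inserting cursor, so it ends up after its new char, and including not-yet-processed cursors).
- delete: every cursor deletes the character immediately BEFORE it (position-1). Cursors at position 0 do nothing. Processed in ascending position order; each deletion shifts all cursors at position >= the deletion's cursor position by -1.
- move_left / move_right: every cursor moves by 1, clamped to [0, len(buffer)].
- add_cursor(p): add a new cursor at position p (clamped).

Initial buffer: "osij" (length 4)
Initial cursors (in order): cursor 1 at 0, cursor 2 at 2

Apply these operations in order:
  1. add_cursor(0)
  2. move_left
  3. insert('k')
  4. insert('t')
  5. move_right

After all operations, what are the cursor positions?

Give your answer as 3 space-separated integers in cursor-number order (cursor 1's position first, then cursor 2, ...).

After op 1 (add_cursor(0)): buffer="osij" (len 4), cursors c1@0 c3@0 c2@2, authorship ....
After op 2 (move_left): buffer="osij" (len 4), cursors c1@0 c3@0 c2@1, authorship ....
After op 3 (insert('k')): buffer="kkoksij" (len 7), cursors c1@2 c3@2 c2@4, authorship 13.2...
After op 4 (insert('t')): buffer="kkttoktsij" (len 10), cursors c1@4 c3@4 c2@7, authorship 1313.22...
After op 5 (move_right): buffer="kkttoktsij" (len 10), cursors c1@5 c3@5 c2@8, authorship 1313.22...

Answer: 5 8 5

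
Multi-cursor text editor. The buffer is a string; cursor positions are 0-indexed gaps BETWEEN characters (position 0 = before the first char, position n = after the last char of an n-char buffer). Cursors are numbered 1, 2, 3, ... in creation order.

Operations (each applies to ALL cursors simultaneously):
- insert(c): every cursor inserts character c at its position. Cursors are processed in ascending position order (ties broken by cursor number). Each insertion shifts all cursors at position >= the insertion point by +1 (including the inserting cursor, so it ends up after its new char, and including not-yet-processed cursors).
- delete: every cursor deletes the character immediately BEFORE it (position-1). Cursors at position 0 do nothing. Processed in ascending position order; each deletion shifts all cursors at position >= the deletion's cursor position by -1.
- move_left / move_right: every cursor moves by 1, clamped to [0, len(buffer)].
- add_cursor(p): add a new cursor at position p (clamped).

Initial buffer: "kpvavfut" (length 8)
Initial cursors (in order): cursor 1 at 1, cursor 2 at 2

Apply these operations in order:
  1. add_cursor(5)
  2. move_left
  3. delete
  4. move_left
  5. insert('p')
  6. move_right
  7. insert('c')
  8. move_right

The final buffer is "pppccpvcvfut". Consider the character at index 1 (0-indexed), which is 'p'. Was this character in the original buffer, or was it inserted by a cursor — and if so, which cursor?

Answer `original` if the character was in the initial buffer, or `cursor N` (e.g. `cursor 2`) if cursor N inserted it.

After op 1 (add_cursor(5)): buffer="kpvavfut" (len 8), cursors c1@1 c2@2 c3@5, authorship ........
After op 2 (move_left): buffer="kpvavfut" (len 8), cursors c1@0 c2@1 c3@4, authorship ........
After op 3 (delete): buffer="pvvfut" (len 6), cursors c1@0 c2@0 c3@2, authorship ......
After op 4 (move_left): buffer="pvvfut" (len 6), cursors c1@0 c2@0 c3@1, authorship ......
After op 5 (insert('p')): buffer="ppppvvfut" (len 9), cursors c1@2 c2@2 c3@4, authorship 12.3.....
After op 6 (move_right): buffer="ppppvvfut" (len 9), cursors c1@3 c2@3 c3@5, authorship 12.3.....
After op 7 (insert('c')): buffer="pppccpvcvfut" (len 12), cursors c1@5 c2@5 c3@8, authorship 12.123.3....
After op 8 (move_right): buffer="pppccpvcvfut" (len 12), cursors c1@6 c2@6 c3@9, authorship 12.123.3....
Authorship (.=original, N=cursor N): 1 2 . 1 2 3 . 3 . . . .
Index 1: author = 2

Answer: cursor 2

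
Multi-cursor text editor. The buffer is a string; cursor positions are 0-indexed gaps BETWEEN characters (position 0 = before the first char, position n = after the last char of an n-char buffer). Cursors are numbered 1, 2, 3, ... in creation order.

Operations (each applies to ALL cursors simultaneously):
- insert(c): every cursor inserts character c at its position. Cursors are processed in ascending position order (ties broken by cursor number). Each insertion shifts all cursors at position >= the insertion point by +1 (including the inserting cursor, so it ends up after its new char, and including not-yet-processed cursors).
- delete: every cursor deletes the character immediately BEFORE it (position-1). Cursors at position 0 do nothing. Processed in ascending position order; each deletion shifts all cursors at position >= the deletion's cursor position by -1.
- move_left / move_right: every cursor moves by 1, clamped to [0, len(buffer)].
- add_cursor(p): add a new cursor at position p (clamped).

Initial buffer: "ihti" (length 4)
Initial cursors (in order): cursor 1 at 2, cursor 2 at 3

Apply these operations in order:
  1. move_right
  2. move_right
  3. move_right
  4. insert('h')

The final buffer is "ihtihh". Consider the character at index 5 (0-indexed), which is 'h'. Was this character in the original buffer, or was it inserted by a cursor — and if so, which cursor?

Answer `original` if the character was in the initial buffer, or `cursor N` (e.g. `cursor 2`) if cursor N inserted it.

After op 1 (move_right): buffer="ihti" (len 4), cursors c1@3 c2@4, authorship ....
After op 2 (move_right): buffer="ihti" (len 4), cursors c1@4 c2@4, authorship ....
After op 3 (move_right): buffer="ihti" (len 4), cursors c1@4 c2@4, authorship ....
After op 4 (insert('h')): buffer="ihtihh" (len 6), cursors c1@6 c2@6, authorship ....12
Authorship (.=original, N=cursor N): . . . . 1 2
Index 5: author = 2

Answer: cursor 2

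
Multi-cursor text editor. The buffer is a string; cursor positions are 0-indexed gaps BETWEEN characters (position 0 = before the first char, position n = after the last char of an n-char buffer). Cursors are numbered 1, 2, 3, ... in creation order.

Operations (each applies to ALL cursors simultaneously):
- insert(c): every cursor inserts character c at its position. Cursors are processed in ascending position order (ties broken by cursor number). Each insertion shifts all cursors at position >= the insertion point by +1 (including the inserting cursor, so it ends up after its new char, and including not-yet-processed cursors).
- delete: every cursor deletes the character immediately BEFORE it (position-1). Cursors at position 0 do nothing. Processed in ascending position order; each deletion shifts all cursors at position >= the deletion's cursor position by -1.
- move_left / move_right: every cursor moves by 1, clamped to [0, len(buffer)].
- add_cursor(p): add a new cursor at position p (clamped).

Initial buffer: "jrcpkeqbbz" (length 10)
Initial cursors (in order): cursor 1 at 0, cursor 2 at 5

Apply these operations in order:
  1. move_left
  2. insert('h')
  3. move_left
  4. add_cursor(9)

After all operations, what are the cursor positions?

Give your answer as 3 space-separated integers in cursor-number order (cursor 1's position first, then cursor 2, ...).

After op 1 (move_left): buffer="jrcpkeqbbz" (len 10), cursors c1@0 c2@4, authorship ..........
After op 2 (insert('h')): buffer="hjrcphkeqbbz" (len 12), cursors c1@1 c2@6, authorship 1....2......
After op 3 (move_left): buffer="hjrcphkeqbbz" (len 12), cursors c1@0 c2@5, authorship 1....2......
After op 4 (add_cursor(9)): buffer="hjrcphkeqbbz" (len 12), cursors c1@0 c2@5 c3@9, authorship 1....2......

Answer: 0 5 9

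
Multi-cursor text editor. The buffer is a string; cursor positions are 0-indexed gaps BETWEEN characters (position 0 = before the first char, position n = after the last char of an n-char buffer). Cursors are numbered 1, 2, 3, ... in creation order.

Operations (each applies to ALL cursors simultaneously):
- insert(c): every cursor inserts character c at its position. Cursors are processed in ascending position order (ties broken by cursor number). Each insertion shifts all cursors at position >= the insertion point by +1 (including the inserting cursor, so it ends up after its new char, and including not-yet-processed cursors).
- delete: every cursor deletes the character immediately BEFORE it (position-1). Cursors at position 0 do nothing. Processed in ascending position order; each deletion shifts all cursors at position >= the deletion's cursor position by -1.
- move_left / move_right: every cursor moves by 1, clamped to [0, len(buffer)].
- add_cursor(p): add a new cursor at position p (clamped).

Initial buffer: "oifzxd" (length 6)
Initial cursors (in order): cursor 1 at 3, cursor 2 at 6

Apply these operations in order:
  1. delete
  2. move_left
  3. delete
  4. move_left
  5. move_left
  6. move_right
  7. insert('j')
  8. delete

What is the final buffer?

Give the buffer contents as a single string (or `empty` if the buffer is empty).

Answer: ix

Derivation:
After op 1 (delete): buffer="oizx" (len 4), cursors c1@2 c2@4, authorship ....
After op 2 (move_left): buffer="oizx" (len 4), cursors c1@1 c2@3, authorship ....
After op 3 (delete): buffer="ix" (len 2), cursors c1@0 c2@1, authorship ..
After op 4 (move_left): buffer="ix" (len 2), cursors c1@0 c2@0, authorship ..
After op 5 (move_left): buffer="ix" (len 2), cursors c1@0 c2@0, authorship ..
After op 6 (move_right): buffer="ix" (len 2), cursors c1@1 c2@1, authorship ..
After op 7 (insert('j')): buffer="ijjx" (len 4), cursors c1@3 c2@3, authorship .12.
After op 8 (delete): buffer="ix" (len 2), cursors c1@1 c2@1, authorship ..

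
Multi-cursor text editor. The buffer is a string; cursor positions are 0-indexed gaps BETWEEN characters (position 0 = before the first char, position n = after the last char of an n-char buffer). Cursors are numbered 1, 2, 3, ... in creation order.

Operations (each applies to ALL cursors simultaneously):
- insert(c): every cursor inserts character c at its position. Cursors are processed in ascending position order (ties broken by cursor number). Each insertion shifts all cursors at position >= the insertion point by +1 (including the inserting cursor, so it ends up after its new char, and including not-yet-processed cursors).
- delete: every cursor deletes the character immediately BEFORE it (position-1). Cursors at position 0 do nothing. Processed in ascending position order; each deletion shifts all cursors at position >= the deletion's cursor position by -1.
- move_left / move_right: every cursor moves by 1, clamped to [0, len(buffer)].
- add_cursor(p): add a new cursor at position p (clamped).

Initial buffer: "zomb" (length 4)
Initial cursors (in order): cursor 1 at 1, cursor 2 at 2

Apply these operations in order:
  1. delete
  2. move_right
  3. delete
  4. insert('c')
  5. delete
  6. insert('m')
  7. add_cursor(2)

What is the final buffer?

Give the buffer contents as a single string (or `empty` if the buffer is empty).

Answer: mmb

Derivation:
After op 1 (delete): buffer="mb" (len 2), cursors c1@0 c2@0, authorship ..
After op 2 (move_right): buffer="mb" (len 2), cursors c1@1 c2@1, authorship ..
After op 3 (delete): buffer="b" (len 1), cursors c1@0 c2@0, authorship .
After op 4 (insert('c')): buffer="ccb" (len 3), cursors c1@2 c2@2, authorship 12.
After op 5 (delete): buffer="b" (len 1), cursors c1@0 c2@0, authorship .
After op 6 (insert('m')): buffer="mmb" (len 3), cursors c1@2 c2@2, authorship 12.
After op 7 (add_cursor(2)): buffer="mmb" (len 3), cursors c1@2 c2@2 c3@2, authorship 12.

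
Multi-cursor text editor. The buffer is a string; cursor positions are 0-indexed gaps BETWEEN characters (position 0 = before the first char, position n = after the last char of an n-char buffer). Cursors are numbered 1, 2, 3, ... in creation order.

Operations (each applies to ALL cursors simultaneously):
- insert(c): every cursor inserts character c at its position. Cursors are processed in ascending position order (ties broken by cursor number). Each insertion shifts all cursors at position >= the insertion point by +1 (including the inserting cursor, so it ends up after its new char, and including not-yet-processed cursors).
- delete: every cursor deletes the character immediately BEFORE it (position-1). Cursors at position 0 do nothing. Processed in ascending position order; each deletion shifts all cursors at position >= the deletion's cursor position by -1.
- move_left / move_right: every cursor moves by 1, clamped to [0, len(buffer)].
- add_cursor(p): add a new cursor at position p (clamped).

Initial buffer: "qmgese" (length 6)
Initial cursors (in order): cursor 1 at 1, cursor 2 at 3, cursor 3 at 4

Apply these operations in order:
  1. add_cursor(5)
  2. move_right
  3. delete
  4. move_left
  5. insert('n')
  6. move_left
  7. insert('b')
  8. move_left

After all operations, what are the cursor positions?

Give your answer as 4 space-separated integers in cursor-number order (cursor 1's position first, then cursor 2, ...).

After op 1 (add_cursor(5)): buffer="qmgese" (len 6), cursors c1@1 c2@3 c3@4 c4@5, authorship ......
After op 2 (move_right): buffer="qmgese" (len 6), cursors c1@2 c2@4 c3@5 c4@6, authorship ......
After op 3 (delete): buffer="qg" (len 2), cursors c1@1 c2@2 c3@2 c4@2, authorship ..
After op 4 (move_left): buffer="qg" (len 2), cursors c1@0 c2@1 c3@1 c4@1, authorship ..
After op 5 (insert('n')): buffer="nqnnng" (len 6), cursors c1@1 c2@5 c3@5 c4@5, authorship 1.234.
After op 6 (move_left): buffer="nqnnng" (len 6), cursors c1@0 c2@4 c3@4 c4@4, authorship 1.234.
After op 7 (insert('b')): buffer="bnqnnbbbng" (len 10), cursors c1@1 c2@8 c3@8 c4@8, authorship 11.232344.
After op 8 (move_left): buffer="bnqnnbbbng" (len 10), cursors c1@0 c2@7 c3@7 c4@7, authorship 11.232344.

Answer: 0 7 7 7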